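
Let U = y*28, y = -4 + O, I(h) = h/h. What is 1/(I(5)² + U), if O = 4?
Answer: 1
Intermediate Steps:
I(h) = 1
y = 0 (y = -4 + 4 = 0)
U = 0 (U = 0*28 = 0)
1/(I(5)² + U) = 1/(1² + 0) = 1/(1 + 0) = 1/1 = 1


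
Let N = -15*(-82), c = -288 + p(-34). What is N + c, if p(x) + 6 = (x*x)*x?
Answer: -38368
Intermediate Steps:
p(x) = -6 + x³ (p(x) = -6 + (x*x)*x = -6 + x²*x = -6 + x³)
c = -39598 (c = -288 + (-6 + (-34)³) = -288 + (-6 - 39304) = -288 - 39310 = -39598)
N = 1230
N + c = 1230 - 39598 = -38368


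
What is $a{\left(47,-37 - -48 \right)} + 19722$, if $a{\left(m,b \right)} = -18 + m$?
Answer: $19751$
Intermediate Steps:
$a{\left(47,-37 - -48 \right)} + 19722 = \left(-18 + 47\right) + 19722 = 29 + 19722 = 19751$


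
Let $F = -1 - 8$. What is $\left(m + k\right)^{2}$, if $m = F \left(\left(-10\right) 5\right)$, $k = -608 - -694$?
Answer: $287296$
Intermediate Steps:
$F = -9$ ($F = -1 - 8 = -9$)
$k = 86$ ($k = -608 + 694 = 86$)
$m = 450$ ($m = - 9 \left(\left(-10\right) 5\right) = \left(-9\right) \left(-50\right) = 450$)
$\left(m + k\right)^{2} = \left(450 + 86\right)^{2} = 536^{2} = 287296$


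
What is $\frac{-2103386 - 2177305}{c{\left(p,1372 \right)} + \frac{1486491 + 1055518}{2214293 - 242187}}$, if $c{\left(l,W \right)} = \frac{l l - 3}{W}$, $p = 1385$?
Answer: $- \frac{482599651166563}{157767697995} \approx -3058.9$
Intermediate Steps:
$c{\left(l,W \right)} = \frac{-3 + l^{2}}{W}$ ($c{\left(l,W \right)} = \frac{l^{2} - 3}{W} = \frac{-3 + l^{2}}{W}$)
$\frac{-2103386 - 2177305}{c{\left(p,1372 \right)} + \frac{1486491 + 1055518}{2214293 - 242187}} = \frac{-2103386 - 2177305}{\frac{-3 + 1385^{2}}{1372} + \frac{1486491 + 1055518}{2214293 - 242187}} = - \frac{4280691}{\frac{-3 + 1918225}{1372} + \frac{2542009}{2214293 - 242187}} = - \frac{4280691}{\frac{1}{1372} \cdot 1918222 + \frac{2542009}{2214293 - 242187}} = - \frac{4280691}{\frac{959111}{686} + \frac{2542009}{1972106}} = - \frac{4280691}{\frac{473303093985}{338216179}} = \left(-4280691\right) \frac{338216179}{473303093985} = - \frac{482599651166563}{157767697995}$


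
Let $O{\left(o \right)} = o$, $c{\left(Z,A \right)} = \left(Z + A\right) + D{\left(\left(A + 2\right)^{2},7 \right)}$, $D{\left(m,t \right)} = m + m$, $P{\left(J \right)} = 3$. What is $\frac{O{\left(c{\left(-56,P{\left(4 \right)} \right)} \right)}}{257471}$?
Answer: $- \frac{3}{257471} \approx -1.1652 \cdot 10^{-5}$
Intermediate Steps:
$D{\left(m,t \right)} = 2 m$
$c{\left(Z,A \right)} = A + Z + 2 \left(2 + A\right)^{2}$ ($c{\left(Z,A \right)} = \left(Z + A\right) + 2 \left(A + 2\right)^{2} = \left(A + Z\right) + 2 \left(2 + A\right)^{2} = A + Z + 2 \left(2 + A\right)^{2}$)
$\frac{O{\left(c{\left(-56,P{\left(4 \right)} \right)} \right)}}{257471} = \frac{3 - 56 + 2 \left(2 + 3\right)^{2}}{257471} = \left(3 - 56 + 2 \cdot 5^{2}\right) \frac{1}{257471} = \left(3 - 56 + 2 \cdot 25\right) \frac{1}{257471} = \left(3 - 56 + 50\right) \frac{1}{257471} = \left(-3\right) \frac{1}{257471} = - \frac{3}{257471}$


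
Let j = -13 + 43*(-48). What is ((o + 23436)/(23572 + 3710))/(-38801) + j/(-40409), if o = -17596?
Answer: 1099205789677/21387854976369 ≈ 0.051394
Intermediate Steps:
j = -2077 (j = -13 - 2064 = -2077)
((o + 23436)/(23572 + 3710))/(-38801) + j/(-40409) = ((-17596 + 23436)/(23572 + 3710))/(-38801) - 2077/(-40409) = (5840/27282)*(-1/38801) - 2077*(-1/40409) = (5840*(1/27282))*(-1/38801) + 2077/40409 = (2920/13641)*(-1/38801) + 2077/40409 = -2920/529284441 + 2077/40409 = 1099205789677/21387854976369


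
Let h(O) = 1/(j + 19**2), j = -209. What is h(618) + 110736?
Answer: 16831873/152 ≈ 1.1074e+5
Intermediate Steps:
h(O) = 1/152 (h(O) = 1/(-209 + 19**2) = 1/(-209 + 361) = 1/152)
h(618) + 110736 = 1/152 + 110736 = 16831873/152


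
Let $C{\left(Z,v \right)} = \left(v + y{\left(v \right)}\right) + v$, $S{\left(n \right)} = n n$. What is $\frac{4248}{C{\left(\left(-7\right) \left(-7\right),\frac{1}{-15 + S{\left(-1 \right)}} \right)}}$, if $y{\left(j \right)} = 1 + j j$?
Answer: $\frac{832608}{169} \approx 4926.7$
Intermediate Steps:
$S{\left(n \right)} = n^{2}$
$y{\left(j \right)} = 1 + j^{2}$
$C{\left(Z,v \right)} = 1 + v^{2} + 2 v$ ($C{\left(Z,v \right)} = \left(v + \left(1 + v^{2}\right)\right) + v = \left(1 + v + v^{2}\right) + v = 1 + v^{2} + 2 v$)
$\frac{4248}{C{\left(\left(-7\right) \left(-7\right),\frac{1}{-15 + S{\left(-1 \right)}} \right)}} = \frac{4248}{1 + \left(\frac{1}{-15 + \left(-1\right)^{2}}\right)^{2} + \frac{2}{-15 + \left(-1\right)^{2}}} = \frac{4248}{1 + \left(\frac{1}{-15 + 1}\right)^{2} + \frac{2}{-15 + 1}} = \frac{4248}{1 + \left(\frac{1}{-14}\right)^{2} + \frac{2}{-14}} = \frac{4248}{1 + \left(- \frac{1}{14}\right)^{2} + 2 \left(- \frac{1}{14}\right)} = \frac{4248}{1 + \frac{1}{196} - \frac{1}{7}} = \frac{4248}{\frac{169}{196}} = 4248 \cdot \frac{196}{169} = \frac{832608}{169}$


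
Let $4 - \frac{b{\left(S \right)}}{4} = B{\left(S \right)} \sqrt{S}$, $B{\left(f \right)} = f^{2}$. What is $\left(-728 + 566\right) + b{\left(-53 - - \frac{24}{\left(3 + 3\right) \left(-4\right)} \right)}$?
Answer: $-146 - 34992 i \sqrt{6} \approx -146.0 - 85713.0 i$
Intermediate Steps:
$b{\left(S \right)} = 16 - 4 S^{\frac{5}{2}}$ ($b{\left(S \right)} = 16 - 4 S^{2} \sqrt{S} = 16 - 4 S^{\frac{5}{2}}$)
$\left(-728 + 566\right) + b{\left(-53 - - \frac{24}{\left(3 + 3\right) \left(-4\right)} \right)} = \left(-728 + 566\right) + \left(16 - 4 \left(-53 - - \frac{24}{\left(3 + 3\right) \left(-4\right)}\right)^{\frac{5}{2}}\right) = -162 + \left(16 - 4 \left(-53 - - \frac{24}{6 \left(-4\right)}\right)^{\frac{5}{2}}\right) = -162 + \left(16 - 4 \left(-53 - - \frac{24}{-24}\right)^{\frac{5}{2}}\right) = -162 + \left(16 - 4 \left(-53 - \left(-24\right) \left(- \frac{1}{24}\right)\right)^{\frac{5}{2}}\right) = -162 + \left(16 - 4 \left(-53 - 1\right)^{\frac{5}{2}}\right) = -162 + \left(16 - 4 \left(-54\right)^{\frac{5}{2}}\right) = -162 + \left(16 - 4 \cdot 8748 i \sqrt{6}\right) = -162 + \left(16 - 34992 i \sqrt{6}\right) = -146 - 34992 i \sqrt{6}$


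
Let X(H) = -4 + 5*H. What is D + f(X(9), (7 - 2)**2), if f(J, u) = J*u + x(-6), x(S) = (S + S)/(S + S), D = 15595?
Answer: 16621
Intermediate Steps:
x(S) = 1 (x(S) = (2*S)/((2*S)) = (2*S)*(1/(2*S)) = 1)
f(J, u) = 1 + J*u (f(J, u) = J*u + 1 = 1 + J*u)
D + f(X(9), (7 - 2)**2) = 15595 + (1 + (-4 + 5*9)*(7 - 2)**2) = 15595 + (1 + (-4 + 45)*5**2) = 15595 + (1 + 41*25) = 15595 + (1 + 1025) = 15595 + 1026 = 16621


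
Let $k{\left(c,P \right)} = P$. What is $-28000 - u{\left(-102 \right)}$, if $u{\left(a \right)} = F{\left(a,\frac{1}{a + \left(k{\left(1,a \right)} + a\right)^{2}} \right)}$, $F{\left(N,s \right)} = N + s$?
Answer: $- \frac{1158157573}{41514} \approx -27898.0$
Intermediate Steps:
$u{\left(a \right)} = a + \frac{1}{a + 4 a^{2}}$ ($u{\left(a \right)} = a + \frac{1}{a + \left(a + a\right)^{2}} = a + \frac{1}{a + \left(2 a\right)^{2}} = a + \frac{1}{a + 4 a^{2}}$)
$-28000 - u{\left(-102 \right)} = -28000 - \left(-102 + \frac{1}{-102 + 4 \left(-102\right)^{2}}\right) = -28000 - \left(-102 + \frac{1}{-102 + 4 \cdot 10404}\right) = -28000 - \left(-102 + \frac{1}{-102 + 41616}\right) = -28000 - \left(-102 + \frac{1}{41514}\right) = -28000 - - \frac{4234427}{41514} = -28000 + \frac{4234427}{41514} = - \frac{1158157573}{41514}$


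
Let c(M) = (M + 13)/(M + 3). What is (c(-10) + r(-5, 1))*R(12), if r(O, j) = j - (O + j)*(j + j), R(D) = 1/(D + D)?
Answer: 5/14 ≈ 0.35714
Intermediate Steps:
R(D) = 1/(2*D)
r(O, j) = j - 2*j*(O + j) (r(O, j) = j - (O + j)*2*j = j - 2*j*(O + j))
c(M) = (13 + M)/(3 + M)
(c(-10) + r(-5, 1))*R(12) = ((13 - 10)/(3 - 10) + 1*(1 - 2*(-5) - 2*1))*((½)/12) = (3/(-7) + 1*(1 + 10 - 2))*((½)*(1/12)) = (-⅐*3 + 1*9)*(1/24) = (-3/7 + 9)*(1/24) = (60/7)*(1/24) = 5/14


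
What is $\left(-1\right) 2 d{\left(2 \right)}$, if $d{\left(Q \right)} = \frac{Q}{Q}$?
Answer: $-2$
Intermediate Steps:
$d{\left(Q \right)} = 1$
$\left(-1\right) 2 d{\left(2 \right)} = \left(-1\right) 2 \cdot 1 = \left(-2\right) 1 = -2$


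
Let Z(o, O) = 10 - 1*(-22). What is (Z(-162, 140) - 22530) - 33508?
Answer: -56006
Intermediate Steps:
Z(o, O) = 32 (Z(o, O) = 10 + 22 = 32)
(Z(-162, 140) - 22530) - 33508 = (32 - 22530) - 33508 = -22498 - 33508 = -56006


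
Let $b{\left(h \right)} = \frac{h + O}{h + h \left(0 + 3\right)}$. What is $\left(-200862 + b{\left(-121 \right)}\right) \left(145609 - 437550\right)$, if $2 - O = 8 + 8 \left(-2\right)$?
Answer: $\frac{28381656515277}{484} \approx 5.864 \cdot 10^{10}$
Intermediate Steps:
$O = 10$ ($O = 2 - \left(8 + 8 \left(-2\right)\right) = 2 - \left(8 - 16\right) = 2 - -8 = 2 + 8 = 10$)
$b{\left(h \right)} = \frac{10 + h}{4 h}$ ($b{\left(h \right)} = \frac{h + 10}{h + h \left(0 + 3\right)} = \frac{10 + h}{h + h 3} = \frac{10 + h}{h + 3 h} = \frac{10 + h}{4 h}$)
$\left(-200862 + b{\left(-121 \right)}\right) \left(145609 - 437550\right) = \left(-200862 + \frac{10 - 121}{4 \left(-121\right)}\right) \left(145609 - 437550\right) = \left(-200862 + \frac{1}{4} \left(- \frac{1}{121}\right) \left(-111\right)\right) \left(-291941\right) = \left(-200862 + \frac{111}{484}\right) \left(-291941\right) = \left(- \frac{97217097}{484}\right) \left(-291941\right) = \frac{28381656515277}{484}$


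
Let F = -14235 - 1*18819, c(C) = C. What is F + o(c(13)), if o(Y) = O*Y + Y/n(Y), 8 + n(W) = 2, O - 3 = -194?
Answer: -213235/6 ≈ -35539.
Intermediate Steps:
O = -191 (O = 3 - 194 = -191)
n(W) = -6 (n(W) = -8 + 2 = -6)
o(Y) = -1147*Y/6 (o(Y) = -191*Y + Y/(-6) = -191*Y + Y*(-⅙) = -191*Y - Y/6 = -1147*Y/6)
F = -33054 (F = -14235 - 18819 = -33054)
F + o(c(13)) = -33054 - 1147/6*13 = -33054 - 14911/6 = -213235/6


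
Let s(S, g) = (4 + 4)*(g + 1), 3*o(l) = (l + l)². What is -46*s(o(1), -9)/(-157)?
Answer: -2944/157 ≈ -18.752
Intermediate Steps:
o(l) = 4*l²/3 (o(l) = (l + l)²/3 = (2*l)²/3 = (4*l²)/3 = 4*l²/3)
s(S, g) = 8 + 8*g (s(S, g) = 8*(1 + g) = 8 + 8*g)
-46*s(o(1), -9)/(-157) = -46*(8 + 8*(-9))/(-157) = -46*(8 - 72)*(-1)/157 = -(-2944)*(-1)/157 = -46*64/157 = -2944/157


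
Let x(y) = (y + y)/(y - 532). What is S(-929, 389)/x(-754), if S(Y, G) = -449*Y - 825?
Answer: 133839164/377 ≈ 3.5501e+5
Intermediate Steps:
x(y) = 2*y/(-532 + y) (x(y) = (2*y)/(-532 + y) = 2*y/(-532 + y))
S(Y, G) = -825 - 449*Y
S(-929, 389)/x(-754) = (-825 - 449*(-929))/((2*(-754)/(-532 - 754))) = (-825 + 417121)/((2*(-754)/(-1286))) = 416296/((2*(-754)*(-1/1286))) = 416296/(754/643) = 416296*(643/754) = 133839164/377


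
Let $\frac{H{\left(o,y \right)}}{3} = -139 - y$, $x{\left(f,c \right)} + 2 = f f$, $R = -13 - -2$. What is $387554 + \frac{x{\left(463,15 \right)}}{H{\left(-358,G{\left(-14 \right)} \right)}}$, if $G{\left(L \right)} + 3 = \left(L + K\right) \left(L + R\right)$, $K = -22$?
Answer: $\frac{1204303465}{3108} \approx 3.8749 \cdot 10^{5}$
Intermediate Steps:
$R = -11$ ($R = -13 + 2 = -11$)
$x{\left(f,c \right)} = -2 + f^{2}$ ($x{\left(f,c \right)} = -2 + f f = -2 + f^{2}$)
$G{\left(L \right)} = -3 + \left(-22 + L\right) \left(-11 + L\right)$ ($G{\left(L \right)} = -3 + \left(L - 22\right) \left(L - 11\right) = -3 + \left(-22 + L\right) \left(-11 + L\right)$)
$H{\left(o,y \right)} = -417 - 3 y$ ($H{\left(o,y \right)} = 3 \left(-139 - y\right) = -417 - 3 y$)
$387554 + \frac{x{\left(463,15 \right)}}{H{\left(-358,G{\left(-14 \right)} \right)}} = 387554 + \frac{-2 + 463^{2}}{-417 - 3 \left(239 + \left(-14\right)^{2} - -462\right)} = 387554 + \frac{-2 + 214369}{-417 - 3 \left(239 + 196 + 462\right)} = 387554 + \frac{214367}{-417 - 2691} = 387554 + \frac{214367}{-3108} = 387554 + 214367 \left(- \frac{1}{3108}\right) = 387554 - \frac{214367}{3108} = \frac{1204303465}{3108}$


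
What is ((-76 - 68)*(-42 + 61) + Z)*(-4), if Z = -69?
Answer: 11220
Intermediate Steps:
((-76 - 68)*(-42 + 61) + Z)*(-4) = ((-76 - 68)*(-42 + 61) - 69)*(-4) = (-144*19 - 69)*(-4) = (-2736 - 69)*(-4) = -2805*(-4) = 11220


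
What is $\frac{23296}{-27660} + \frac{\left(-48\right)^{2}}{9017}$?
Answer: $- \frac{36582848}{62352555} \approx -0.58671$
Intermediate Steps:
$\frac{23296}{-27660} + \frac{\left(-48\right)^{2}}{9017} = 23296 \left(- \frac{1}{27660}\right) + 2304 \cdot \frac{1}{9017} = - \frac{5824}{6915} + \frac{2304}{9017} = - \frac{36582848}{62352555}$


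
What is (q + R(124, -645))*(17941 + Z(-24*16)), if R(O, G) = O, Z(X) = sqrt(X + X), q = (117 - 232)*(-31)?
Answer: 66184349 + 59024*I*sqrt(3) ≈ 6.6184e+7 + 1.0223e+5*I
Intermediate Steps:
q = 3565 (q = -115*(-31) = 3565)
Z(X) = sqrt(2)*sqrt(X) (Z(X) = sqrt(2*X) = sqrt(2)*sqrt(X))
(q + R(124, -645))*(17941 + Z(-24*16)) = (3565 + 124)*(17941 + sqrt(2)*sqrt(-24*16)) = 3689*(17941 + sqrt(2)*sqrt(-384)) = 3689*(17941 + sqrt(2)*(8*I*sqrt(6))) = 3689*(17941 + 16*I*sqrt(3)) = 66184349 + 59024*I*sqrt(3)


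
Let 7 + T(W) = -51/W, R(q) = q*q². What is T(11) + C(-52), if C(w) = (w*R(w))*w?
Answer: -4182244480/11 ≈ -3.8020e+8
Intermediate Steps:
R(q) = q³
T(W) = -7 - 51/W
C(w) = w⁵ (C(w) = (w*w³)*w = w⁴*w = w⁵)
T(11) + C(-52) = (-7 - 51/11) + (-52)⁵ = (-7 - 51*1/11) - 380204032 = (-7 - 51/11) - 380204032 = -128/11 - 380204032 = -4182244480/11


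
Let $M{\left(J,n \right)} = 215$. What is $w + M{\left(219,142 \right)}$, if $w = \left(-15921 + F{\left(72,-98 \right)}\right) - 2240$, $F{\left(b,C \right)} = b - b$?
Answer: $-17946$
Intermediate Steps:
$F{\left(b,C \right)} = 0$
$w = -18161$ ($w = \left(-15921 + 0\right) - 2240 = -15921 - 2240 = -18161$)
$w + M{\left(219,142 \right)} = -18161 + 215 = -17946$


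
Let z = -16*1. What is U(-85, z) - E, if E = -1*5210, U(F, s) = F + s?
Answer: 5109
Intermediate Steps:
z = -16
E = -5210
U(-85, z) - E = (-85 - 16) - 1*(-5210) = -101 + 5210 = 5109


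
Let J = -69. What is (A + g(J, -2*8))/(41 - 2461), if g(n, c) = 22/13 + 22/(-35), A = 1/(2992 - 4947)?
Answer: -189153/430530100 ≈ -0.00043935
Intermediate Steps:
A = -1/1955 (A = 1/(-1955) = -1/1955 ≈ -0.00051151)
g(n, c) = 484/455 (g(n, c) = 22*(1/13) + 22*(-1/35) = 22/13 - 22/35 = 484/455)
(A + g(J, -2*8))/(41 - 2461) = (-1/1955 + 484/455)/(41 - 2461) = (189153/177905)/(-2420) = (189153/177905)*(-1/2420) = -189153/430530100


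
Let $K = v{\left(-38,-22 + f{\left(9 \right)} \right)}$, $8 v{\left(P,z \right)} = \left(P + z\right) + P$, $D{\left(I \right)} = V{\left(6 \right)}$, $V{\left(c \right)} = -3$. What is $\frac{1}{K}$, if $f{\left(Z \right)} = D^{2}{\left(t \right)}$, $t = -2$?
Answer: $- \frac{8}{89} \approx -0.089888$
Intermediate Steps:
$D{\left(I \right)} = -3$
$f{\left(Z \right)} = 9$ ($f{\left(Z \right)} = \left(-3\right)^{2} = 9$)
$v{\left(P,z \right)} = \frac{P}{4} + \frac{z}{8}$ ($v{\left(P,z \right)} = \frac{\left(P + z\right) + P}{8} = \frac{z + 2 P}{8} = \frac{P}{4} + \frac{z}{8}$)
$K = - \frac{89}{8}$ ($K = \frac{1}{4} \left(-38\right) + \frac{-22 + 9}{8} = - \frac{19}{2} + \frac{1}{8} \left(-13\right) = - \frac{19}{2} - \frac{13}{8} = - \frac{89}{8} \approx -11.125$)
$\frac{1}{K} = \frac{1}{- \frac{89}{8}} = - \frac{8}{89}$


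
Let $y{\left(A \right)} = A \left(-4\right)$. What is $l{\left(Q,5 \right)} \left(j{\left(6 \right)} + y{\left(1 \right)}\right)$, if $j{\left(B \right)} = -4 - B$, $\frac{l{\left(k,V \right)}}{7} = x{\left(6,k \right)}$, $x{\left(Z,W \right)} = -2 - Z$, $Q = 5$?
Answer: $784$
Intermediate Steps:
$l{\left(k,V \right)} = -56$ ($l{\left(k,V \right)} = 7 \left(-2 - 6\right) = 7 \left(-8\right) = -56$)
$y{\left(A \right)} = - 4 A$
$l{\left(Q,5 \right)} \left(j{\left(6 \right)} + y{\left(1 \right)}\right) = - 56 \left(\left(-4 - 6\right) - 4\right) = - 56 \left(-10 - 4\right) = \left(-56\right) \left(-14\right) = 784$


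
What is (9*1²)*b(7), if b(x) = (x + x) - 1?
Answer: 117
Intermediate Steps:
b(x) = -1 + 2*x (b(x) = 2*x - 1 = -1 + 2*x)
(9*1²)*b(7) = (9*1²)*(-1 + 2*7) = (9*1)*(-1 + 14) = 9*13 = 117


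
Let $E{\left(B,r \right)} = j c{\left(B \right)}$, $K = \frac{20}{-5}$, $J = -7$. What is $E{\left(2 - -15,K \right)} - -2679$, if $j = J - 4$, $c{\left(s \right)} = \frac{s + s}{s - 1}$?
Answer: $\frac{21245}{8} \approx 2655.6$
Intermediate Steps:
$c{\left(s \right)} = \frac{2 s}{-1 + s}$
$K = -4$ ($K = 20 \left(- \frac{1}{5}\right) = -4$)
$j = -11$ ($j = -7 - 4 = -11$)
$E{\left(B,r \right)} = - \frac{22 B}{-1 + B}$ ($E{\left(B,r \right)} = - 11 \frac{2 B}{-1 + B} = - \frac{22 B}{-1 + B}$)
$E{\left(2 - -15,K \right)} - -2679 = - \frac{22 \left(2 - -15\right)}{-1 + \left(2 - -15\right)} - -2679 = - \frac{22 \left(2 + 15\right)}{-1 + \left(2 + 15\right)} + 2679 = \left(-22\right) 17 \frac{1}{-1 + 17} + 2679 = \left(-22\right) 17 \cdot \frac{1}{16} + 2679 = - \frac{187}{8} + 2679 = \frac{21245}{8}$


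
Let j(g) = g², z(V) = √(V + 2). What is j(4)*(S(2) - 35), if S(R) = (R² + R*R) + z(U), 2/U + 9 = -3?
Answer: -432 + 8*√66/3 ≈ -410.34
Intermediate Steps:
U = -⅙ (U = 2/(-9 - 3) = 2/(-12) = 2*(-1/12) = -⅙ ≈ -0.16667)
z(V) = √(2 + V)
S(R) = 2*R² + √66/6 (S(R) = (R² + R*R) + √(2 - ⅙) = (R² + R²) + √(11/6) = 2*R² + √66/6)
j(4)*(S(2) - 35) = 4²*((2*2² + √66/6) - 35) = 16*((2*4 + √66/6) - 35) = 16*((8 + √66/6) - 35) = 16*(-27 + √66/6) = -432 + 8*√66/3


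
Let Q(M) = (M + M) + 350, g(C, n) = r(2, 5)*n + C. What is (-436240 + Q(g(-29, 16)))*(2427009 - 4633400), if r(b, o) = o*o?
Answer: 960106630868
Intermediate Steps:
r(b, o) = o**2
g(C, n) = C + 25*n (g(C, n) = 5**2*n + C = 25*n + C = C + 25*n)
Q(M) = 350 + 2*M (Q(M) = 2*M + 350 = 350 + 2*M)
(-436240 + Q(g(-29, 16)))*(2427009 - 4633400) = (-436240 + (350 + 2*(-29 + 25*16)))*(2427009 - 4633400) = (-436240 + (350 + 2*(-29 + 400)))*(-2206391) = (-436240 + (350 + 2*371))*(-2206391) = (-436240 + (350 + 742))*(-2206391) = (-436240 + 1092)*(-2206391) = -435148*(-2206391) = 960106630868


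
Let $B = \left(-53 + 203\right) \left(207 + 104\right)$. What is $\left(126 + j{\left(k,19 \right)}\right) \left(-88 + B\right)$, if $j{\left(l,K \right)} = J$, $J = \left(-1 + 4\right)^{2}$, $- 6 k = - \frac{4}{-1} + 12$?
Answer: $6285870$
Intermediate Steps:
$k = - \frac{8}{3}$ ($k = - \frac{- \frac{4}{-1} + 12}{6} = - \frac{\left(-4\right) \left(-1\right) + 12}{6} = - \frac{4 + 12}{6} = \left(- \frac{1}{6}\right) 16 = - \frac{8}{3} \approx -2.6667$)
$B = 46650$ ($B = 150 \cdot 311 = 46650$)
$J = 9$ ($J = 3^{2} = 9$)
$j{\left(l,K \right)} = 9$
$\left(126 + j{\left(k,19 \right)}\right) \left(-88 + B\right) = \left(126 + 9\right) \left(-88 + 46650\right) = 135 \cdot 46562 = 6285870$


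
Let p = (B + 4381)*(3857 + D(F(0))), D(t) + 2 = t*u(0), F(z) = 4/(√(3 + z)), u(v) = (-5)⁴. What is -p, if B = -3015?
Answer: -5265930 - 3415000*√3/3 ≈ -7.2376e+6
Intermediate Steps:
u(v) = 625
F(z) = 4/√(3 + z)
D(t) = -2 + 625*t (D(t) = -2 + t*625 = -2 + 625*t)
p = 5265930 + 3415000*√3/3 (p = (-3015 + 4381)*(3857 + (-2 + 625*(4/√(3 + 0)))) = 1366*(3857 + (-2 + 625*(4/√3))) = 1366*(3857 + (-2 + 625*(4*(√3/3)))) = 1366*(3857 + (-2 + 625*(4*√3/3))) = 1366*(3857 + (-2 + 2500*√3/3)) = 1366*(3855 + 2500*√3/3) = 5265930 + 3415000*√3/3 ≈ 7.2376e+6)
-p = -(5265930 + 3415000*√3/3) = -5265930 - 3415000*√3/3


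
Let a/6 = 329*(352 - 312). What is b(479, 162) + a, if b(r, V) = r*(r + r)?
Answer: 537842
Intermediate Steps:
a = 78960 (a = 6*(329*(352 - 312)) = 6*(329*40) = 6*13160 = 78960)
b(r, V) = 2*r² (b(r, V) = r*(2*r) = 2*r²)
b(479, 162) + a = 2*479² + 78960 = 2*229441 + 78960 = 458882 + 78960 = 537842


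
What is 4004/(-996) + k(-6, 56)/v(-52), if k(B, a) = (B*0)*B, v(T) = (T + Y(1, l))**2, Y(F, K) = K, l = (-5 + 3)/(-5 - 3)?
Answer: -1001/249 ≈ -4.0201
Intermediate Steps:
l = 1/4 (l = -2/(-8) = -2*(-1/8) = 1/4 ≈ 0.25000)
v(T) = (1/4 + T)**2 (v(T) = (T + 1/4)**2 = (1/4 + T)**2)
k(B, a) = 0 (k(B, a) = 0*B = 0)
4004/(-996) + k(-6, 56)/v(-52) = 4004/(-996) + 0/(((1 + 4*(-52))**2/16)) = 4004*(-1/996) + 0/(((1 - 208)**2/16)) = -1001/249 + 0/(((1/16)*(-207)**2)) = -1001/249 + 0/(((1/16)*42849)) = -1001/249 + 0/(42849/16) = -1001/249 + 0*(16/42849) = -1001/249 + 0 = -1001/249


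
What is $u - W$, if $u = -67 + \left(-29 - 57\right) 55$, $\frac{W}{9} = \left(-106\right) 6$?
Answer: $927$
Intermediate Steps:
$W = -5724$ ($W = 9 \left(\left(-106\right) 6\right) = 9 \left(-636\right) = -5724$)
$u = -4797$ ($u = -67 + \left(-29 - 57\right) 55 = -67 - 4730 = -4797$)
$u - W = -4797 - -5724 = -4797 + 5724 = 927$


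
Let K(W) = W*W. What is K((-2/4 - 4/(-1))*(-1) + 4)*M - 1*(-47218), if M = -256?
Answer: 47154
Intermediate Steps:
K(W) = W²
K((-2/4 - 4/(-1))*(-1) + 4)*M - 1*(-47218) = ((-2/4 - 4/(-1))*(-1) + 4)²*(-256) - 1*(-47218) = ((-2*¼ - 4*(-1))*(-1) + 4)²*(-256) + 47218 = ((-½ + 4)*(-1) + 4)²*(-256) + 47218 = ((7/2)*(-1) + 4)²*(-256) + 47218 = (-7/2 + 4)²*(-256) + 47218 = (½)²*(-256) + 47218 = (¼)*(-256) + 47218 = -64 + 47218 = 47154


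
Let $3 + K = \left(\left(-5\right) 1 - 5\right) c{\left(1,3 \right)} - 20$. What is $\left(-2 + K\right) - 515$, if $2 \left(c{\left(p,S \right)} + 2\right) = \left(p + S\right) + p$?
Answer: $-545$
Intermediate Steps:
$c{\left(p,S \right)} = -2 + p + \frac{S}{2}$ ($c{\left(p,S \right)} = -2 + \frac{\left(p + S\right) + p}{2} = -2 + \frac{\left(S + p\right) + p}{2} = -2 + \frac{S + 2 p}{2} = -2 + \left(p + \frac{S}{2}\right) = -2 + p + \frac{S}{2}$)
$K = -28$ ($K = -3 - \left(20 - \left(\left(-5\right) 1 - 5\right) \left(-2 + 1 + \frac{1}{2} \cdot 3\right)\right) = -3 - \left(20 - \left(-5 - 5\right) \left(-2 + 1 + \frac{3}{2}\right)\right) = -3 - 25 = -28$)
$\left(-2 + K\right) - 515 = \left(-2 - 28\right) - 515 = -30 - 515 = -545$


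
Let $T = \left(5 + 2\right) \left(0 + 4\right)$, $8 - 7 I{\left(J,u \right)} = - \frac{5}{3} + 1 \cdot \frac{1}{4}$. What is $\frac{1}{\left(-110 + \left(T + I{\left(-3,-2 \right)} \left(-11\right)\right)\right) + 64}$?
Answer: $- \frac{84}{2755} \approx -0.03049$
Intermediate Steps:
$I{\left(J,u \right)} = \frac{113}{84}$ ($I{\left(J,u \right)} = \frac{8}{7} - \frac{- \frac{5}{3} + 1 \cdot \frac{1}{4}}{7} = \frac{8}{7} - \frac{\left(-5\right) \frac{1}{3} + 1 \cdot \frac{1}{4}}{7} = \frac{8}{7} - \frac{- \frac{5}{3} + \frac{1}{4}}{7} = \frac{8}{7} - - \frac{17}{84} = \frac{8}{7} + \frac{17}{84} = \frac{113}{84}$)
$T = 28$ ($T = 7 \cdot 4 = 28$)
$\frac{1}{\left(-110 + \left(T + I{\left(-3,-2 \right)} \left(-11\right)\right)\right) + 64} = \frac{1}{\left(-110 + \left(28 + \frac{113}{84} \left(-11\right)\right)\right) + 64} = \frac{1}{\left(-110 + \left(28 - \frac{1243}{84}\right)\right) + 64} = \frac{1}{\left(-110 + \frac{1109}{84}\right) + 64} = \frac{1}{- \frac{8131}{84} + 64} = \frac{1}{- \frac{2755}{84}} = - \frac{84}{2755}$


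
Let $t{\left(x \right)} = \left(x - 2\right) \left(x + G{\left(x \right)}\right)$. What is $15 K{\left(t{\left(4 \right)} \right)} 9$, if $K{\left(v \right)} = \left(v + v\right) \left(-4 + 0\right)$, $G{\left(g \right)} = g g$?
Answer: $-43200$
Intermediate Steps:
$G{\left(g \right)} = g^{2}$
$t{\left(x \right)} = \left(-2 + x\right) \left(x + x^{2}\right)$ ($t{\left(x \right)} = \left(x - 2\right) \left(x + x^{2}\right) = \left(-2 + x\right) \left(x + x^{2}\right)$)
$K{\left(v \right)} = - 8 v$ ($K{\left(v \right)} = 2 v \left(-4\right) = - 8 v$)
$15 K{\left(t{\left(4 \right)} \right)} 9 = 15 \left(- 8 \cdot 4 \left(-2 + 4^{2} - 4\right)\right) 9 = 15 \left(- 8 \cdot 4 \left(-2 + 16 - 4\right)\right) 9 = 15 \left(- 8 \cdot 4 \cdot 10\right) 9 = 15 \left(\left(-8\right) 40\right) 9 = 15 \left(-320\right) 9 = \left(-4800\right) 9 = -43200$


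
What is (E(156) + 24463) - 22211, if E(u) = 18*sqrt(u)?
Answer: 2252 + 36*sqrt(39) ≈ 2476.8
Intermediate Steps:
(E(156) + 24463) - 22211 = (18*sqrt(156) + 24463) - 22211 = (18*(2*sqrt(39)) + 24463) - 22211 = (36*sqrt(39) + 24463) - 22211 = (24463 + 36*sqrt(39)) - 22211 = 2252 + 36*sqrt(39)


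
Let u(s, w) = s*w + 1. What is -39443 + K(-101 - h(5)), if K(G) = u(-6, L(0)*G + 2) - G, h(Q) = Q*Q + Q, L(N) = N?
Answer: -39323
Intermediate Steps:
u(s, w) = 1 + s*w
h(Q) = Q + Q² (h(Q) = Q² + Q = Q + Q²)
K(G) = -11 - G (K(G) = (1 - 6*(0*G + 2)) - G = (1 - 6*(0 + 2)) - G = (1 - 6*2) - G = (1 - 12) - G = -11 - G)
-39443 + K(-101 - h(5)) = -39443 + (-11 - (-101 - 5*(1 + 5))) = -39443 + (-11 - (-101 - 5*6)) = -39443 + (-11 - (-101 - 1*30)) = -39443 + (-11 - (-101 - 30)) = -39443 + (-11 - 1*(-131)) = -39443 + (-11 + 131) = -39443 + 120 = -39323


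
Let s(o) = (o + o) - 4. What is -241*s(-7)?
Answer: 4338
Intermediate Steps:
s(o) = -4 + 2*o (s(o) = 2*o - 4 = -4 + 2*o)
-241*s(-7) = -241*(-4 + 2*(-7)) = -241*(-4 - 14) = -241*(-18) = 4338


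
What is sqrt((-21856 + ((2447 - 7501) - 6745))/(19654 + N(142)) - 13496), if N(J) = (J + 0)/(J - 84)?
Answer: I*sqrt(25952520905431)/43849 ≈ 116.18*I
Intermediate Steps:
N(J) = J/(-84 + J)
sqrt((-21856 + ((2447 - 7501) - 6745))/(19654 + N(142)) - 13496) = sqrt((-21856 + ((2447 - 7501) - 6745))/(19654 + 142/(-84 + 142)) - 13496) = sqrt((-21856 + (-5054 - 6745))/(19654 + 142/58) - 13496) = sqrt((-21856 - 11799)/(19654 + 142*(1/58)) - 13496) = sqrt(-33655/(19654 + 71/29) - 13496) = sqrt(-33655/570037/29 - 13496) = sqrt(-33655*29/570037 - 13496) = sqrt(-975995/570037 - 13496) = sqrt(-7694195347/570037) = I*sqrt(25952520905431)/43849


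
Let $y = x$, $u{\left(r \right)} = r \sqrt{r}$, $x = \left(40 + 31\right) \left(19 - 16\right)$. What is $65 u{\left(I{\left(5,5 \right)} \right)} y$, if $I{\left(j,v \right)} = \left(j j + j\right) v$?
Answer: $10383750 \sqrt{6} \approx 2.5435 \cdot 10^{7}$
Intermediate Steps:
$x = 213$ ($x = 71 \cdot 3 = 213$)
$I{\left(j,v \right)} = v \left(j + j^{2}\right)$ ($I{\left(j,v \right)} = \left(j^{2} + j\right) v = \left(j + j^{2}\right) v = v \left(j + j^{2}\right)$)
$u{\left(r \right)} = r^{\frac{3}{2}}$
$y = 213$
$65 u{\left(I{\left(5,5 \right)} \right)} y = 65 \left(5 \cdot 5 \left(1 + 5\right)\right)^{\frac{3}{2}} \cdot 213 = 65 \left(5 \cdot 5 \cdot 6\right)^{\frac{3}{2}} \cdot 213 = 65 \cdot 150^{\frac{3}{2}} \cdot 213 = 65 \cdot 750 \sqrt{6} \cdot 213 = 48750 \sqrt{6} \cdot 213 = 10383750 \sqrt{6}$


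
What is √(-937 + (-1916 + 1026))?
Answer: 3*I*√203 ≈ 42.743*I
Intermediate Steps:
√(-937 + (-1916 + 1026)) = √(-937 - 890) = √(-1827) = 3*I*√203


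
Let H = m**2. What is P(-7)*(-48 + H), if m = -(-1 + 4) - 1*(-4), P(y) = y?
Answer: 329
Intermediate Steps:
m = 1 (m = -1*3 + 4 = -3 + 4 = 1)
H = 1 (H = 1**2 = 1)
P(-7)*(-48 + H) = -7*(-48 + 1) = -7*(-47) = 329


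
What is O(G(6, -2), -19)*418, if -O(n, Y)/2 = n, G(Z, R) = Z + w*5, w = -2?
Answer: 3344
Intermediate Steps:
G(Z, R) = -10 + Z (G(Z, R) = Z - 2*5 = Z - 10 = -10 + Z)
O(n, Y) = -2*n
O(G(6, -2), -19)*418 = -2*(-10 + 6)*418 = -2*(-4)*418 = 8*418 = 3344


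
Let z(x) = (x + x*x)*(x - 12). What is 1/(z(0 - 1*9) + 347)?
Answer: -1/1165 ≈ -0.00085837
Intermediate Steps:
z(x) = (-12 + x)*(x + x²) (z(x) = (x + x²)*(-12 + x) = (-12 + x)*(x + x²))
1/(z(0 - 1*9) + 347) = 1/((0 - 1*9)*(-12 + (0 - 1*9)² - 11*(0 - 1*9)) + 347) = 1/((0 - 9)*(-12 + (0 - 9)² - 11*(0 - 9)) + 347) = 1/(-9*(-12 + (-9)² - 11*(-9)) + 347) = 1/(-9*(-12 + 81 + 99) + 347) = 1/(-9*168 + 347) = 1/(-1512 + 347) = 1/(-1165) = -1/1165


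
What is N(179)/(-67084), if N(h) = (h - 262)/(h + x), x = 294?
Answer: 83/31730732 ≈ 2.6158e-6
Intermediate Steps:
N(h) = (-262 + h)/(294 + h) (N(h) = (h - 262)/(h + 294) = (-262 + h)/(294 + h))
N(179)/(-67084) = ((-262 + 179)/(294 + 179))/(-67084) = (-83/473)*(-1/67084) = ((1/473)*(-83))*(-1/67084) = -83/473*(-1/67084) = 83/31730732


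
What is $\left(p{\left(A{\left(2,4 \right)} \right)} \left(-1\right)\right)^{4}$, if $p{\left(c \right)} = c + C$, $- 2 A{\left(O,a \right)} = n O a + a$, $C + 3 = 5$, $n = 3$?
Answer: $20736$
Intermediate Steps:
$C = 2$ ($C = -3 + 5 = 2$)
$A{\left(O,a \right)} = - \frac{a}{2} - \frac{3 O a}{2}$ ($A{\left(O,a \right)} = - \frac{3 O a + a}{2} = - \frac{a + 3 O a}{2} = - \frac{a}{2} - \frac{3 O a}{2}$)
$p{\left(c \right)} = 2 + c$ ($p{\left(c \right)} = c + 2 = 2 + c$)
$\left(p{\left(A{\left(2,4 \right)} \right)} \left(-1\right)\right)^{4} = \left(\left(2 - 2 \left(1 + 3 \cdot 2\right)\right) \left(-1\right)\right)^{4} = \left(\left(2 - 2 \left(1 + 6\right)\right) \left(-1\right)\right)^{4} = \left(\left(2 - 2 \cdot 7\right) \left(-1\right)\right)^{4} = \left(\left(2 - 14\right) \left(-1\right)\right)^{4} = \left(\left(-12\right) \left(-1\right)\right)^{4} = 12^{4} = 20736$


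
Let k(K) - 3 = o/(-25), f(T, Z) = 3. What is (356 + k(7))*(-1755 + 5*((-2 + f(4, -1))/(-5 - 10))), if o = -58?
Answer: -15855926/25 ≈ -6.3424e+5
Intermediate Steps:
k(K) = 133/25 (k(K) = 3 - 58/(-25) = 3 - 58*(-1/25) = 3 + 58/25 = 133/25)
(356 + k(7))*(-1755 + 5*((-2 + f(4, -1))/(-5 - 10))) = (356 + 133/25)*(-1755 + 5*((-2 + 3)/(-5 - 10))) = 9033*(-1755 + 5*(1/(-15)))/25 = 9033*(-1755 + 5*(1*(-1/15)))/25 = 9033*(-1755 + 5*(-1/15))/25 = 9033*(-1755 - 1/3)/25 = (9033/25)*(-5266/3) = -15855926/25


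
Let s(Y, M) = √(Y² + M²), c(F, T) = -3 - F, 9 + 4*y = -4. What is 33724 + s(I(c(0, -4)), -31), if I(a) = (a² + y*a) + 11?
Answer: 33724 + √29537/4 ≈ 33767.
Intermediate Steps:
y = -13/4 (y = -9/4 + (¼)*(-4) = -9/4 - 1 = -13/4 ≈ -3.2500)
I(a) = 11 + a² - 13*a/4 (I(a) = (a² - 13*a/4) + 11 = 11 + a² - 13*a/4)
s(Y, M) = √(M² + Y²)
33724 + s(I(c(0, -4)), -31) = 33724 + √((-31)² + (11 + (-3 - 1*0)² - 13*(-3 - 1*0)/4)²) = 33724 + √(961 + (11 + (-3 + 0)² - 13*(-3 + 0)/4)²) = 33724 + √(961 + (11 + (-3)² - 13/4*(-3))²) = 33724 + √(961 + (11 + 9 + 39/4)²) = 33724 + √(961 + (119/4)²) = 33724 + √(961 + 14161/16) = 33724 + √(29537/16) = 33724 + √29537/4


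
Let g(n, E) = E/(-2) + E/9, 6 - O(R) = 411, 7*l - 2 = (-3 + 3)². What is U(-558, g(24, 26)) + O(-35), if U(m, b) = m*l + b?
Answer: -36196/63 ≈ -574.54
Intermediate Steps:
l = 2/7 (l = 2/7 + (-3 + 3)²/7 = 2/7 + (⅐)*0² = 2/7 + (⅐)*0 = 2/7 + 0 = 2/7 ≈ 0.28571)
O(R) = -405 (O(R) = 6 - 1*411 = 6 - 411 = -405)
g(n, E) = -7*E/18 (g(n, E) = E*(-½) + E*(⅑) = -E/2 + E/9 = -7*E/18)
U(m, b) = b + 2*m/7 (U(m, b) = m*(2/7) + b = 2*m/7 + b = b + 2*m/7)
U(-558, g(24, 26)) + O(-35) = (-7/18*26 + (2/7)*(-558)) - 405 = (-91/9 - 1116/7) - 405 = -10681/63 - 405 = -36196/63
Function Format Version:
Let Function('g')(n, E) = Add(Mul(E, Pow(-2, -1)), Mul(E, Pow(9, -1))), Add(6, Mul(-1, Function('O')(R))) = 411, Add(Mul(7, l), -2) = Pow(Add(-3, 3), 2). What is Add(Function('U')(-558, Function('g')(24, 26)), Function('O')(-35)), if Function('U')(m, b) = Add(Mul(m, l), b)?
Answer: Rational(-36196, 63) ≈ -574.54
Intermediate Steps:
l = Rational(2, 7) (l = Add(Rational(2, 7), Mul(Rational(1, 7), Pow(Add(-3, 3), 2))) = Add(Rational(2, 7), Mul(Rational(1, 7), Pow(0, 2))) = Add(Rational(2, 7), Mul(Rational(1, 7), 0)) = Add(Rational(2, 7), 0) = Rational(2, 7) ≈ 0.28571)
Function('O')(R) = -405 (Function('O')(R) = Add(6, Mul(-1, 411)) = Add(6, -411) = -405)
Function('g')(n, E) = Mul(Rational(-7, 18), E) (Function('g')(n, E) = Add(Mul(E, Rational(-1, 2)), Mul(E, Rational(1, 9))) = Add(Mul(Rational(-1, 2), E), Mul(Rational(1, 9), E)) = Mul(Rational(-7, 18), E))
Function('U')(m, b) = Add(b, Mul(Rational(2, 7), m)) (Function('U')(m, b) = Add(Mul(m, Rational(2, 7)), b) = Add(Mul(Rational(2, 7), m), b) = Add(b, Mul(Rational(2, 7), m)))
Add(Function('U')(-558, Function('g')(24, 26)), Function('O')(-35)) = Add(Add(Mul(Rational(-7, 18), 26), Mul(Rational(2, 7), -558)), -405) = Add(Add(Rational(-91, 9), Rational(-1116, 7)), -405) = Add(Rational(-10681, 63), -405) = Rational(-36196, 63)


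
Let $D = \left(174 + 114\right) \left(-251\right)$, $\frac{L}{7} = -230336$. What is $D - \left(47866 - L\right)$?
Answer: $-1732506$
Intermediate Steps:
$L = -1612352$ ($L = 7 \left(-230336\right) = -1612352$)
$D = -72288$ ($D = 288 \left(-251\right) = -72288$)
$D - \left(47866 - L\right) = -72288 - \left(47866 - -1612352\right) = -72288 - \left(47866 + 1612352\right) = -72288 - 1660218 = -1732506$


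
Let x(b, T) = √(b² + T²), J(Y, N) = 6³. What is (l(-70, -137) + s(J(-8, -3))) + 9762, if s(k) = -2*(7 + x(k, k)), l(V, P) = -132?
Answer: 9616 - 432*√2 ≈ 9005.1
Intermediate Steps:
J(Y, N) = 216
x(b, T) = √(T² + b²)
s(k) = -14 - 2*√2*√(k²) (s(k) = -2*(7 + √(k² + k²)) = -2*(7 + √(2*k²)) = -2*(7 + √2*√(k²)) = -14 - 2*√2*√(k²))
(l(-70, -137) + s(J(-8, -3))) + 9762 = (-132 + (-14 - 2*√2*√(216²))) + 9762 = (-132 + (-14 - 2*√2*√46656)) + 9762 = (-132 + (-14 - 2*√2*216)) + 9762 = (-132 + (-14 - 432*√2)) + 9762 = (-146 - 432*√2) + 9762 = 9616 - 432*√2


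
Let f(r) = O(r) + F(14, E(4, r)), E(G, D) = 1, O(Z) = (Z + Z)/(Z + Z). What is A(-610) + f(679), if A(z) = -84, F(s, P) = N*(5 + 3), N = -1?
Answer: -91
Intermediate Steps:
O(Z) = 1 (O(Z) = (2*Z)/((2*Z)) = (2*Z)*(1/(2*Z)) = 1)
F(s, P) = -8 (F(s, P) = -(5 + 3) = -1*8 = -8)
f(r) = -7 (f(r) = 1 - 8 = -7)
A(-610) + f(679) = -84 - 7 = -91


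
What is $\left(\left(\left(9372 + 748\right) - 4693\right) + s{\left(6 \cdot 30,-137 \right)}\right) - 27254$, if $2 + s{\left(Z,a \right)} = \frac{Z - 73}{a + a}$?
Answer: $- \frac{5981253}{274} \approx -21829.0$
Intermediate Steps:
$s{\left(Z,a \right)} = -2 + \frac{-73 + Z}{2 a}$ ($s{\left(Z,a \right)} = -2 + \frac{Z - 73}{a + a} = -2 + \frac{-73 + Z}{2 a}$)
$\left(\left(\left(9372 + 748\right) - 4693\right) + s{\left(6 \cdot 30,-137 \right)}\right) - 27254 = \left(\left(\left(9372 + 748\right) - 4693\right) + \frac{-73 + 6 \cdot 30 - -548}{2 \left(-137\right)}\right) - 27254 = \left(\left(10120 - 4693\right) + \frac{1}{2} \left(- \frac{1}{137}\right) \left(-73 + 180 + 548\right)\right) - 27254 = \left(5427 + \frac{1}{2} \left(- \frac{1}{137}\right) 655\right) - 27254 = \left(5427 - \frac{655}{274}\right) - 27254 = \frac{1486343}{274} - 27254 = - \frac{5981253}{274}$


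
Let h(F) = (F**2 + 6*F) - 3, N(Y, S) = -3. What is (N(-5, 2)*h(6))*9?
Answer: -1863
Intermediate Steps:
h(F) = -3 + F**2 + 6*F
(N(-5, 2)*h(6))*9 = -3*(-3 + 6**2 + 6*6)*9 = -3*(-3 + 36 + 36)*9 = -3*69*9 = -207*9 = -1863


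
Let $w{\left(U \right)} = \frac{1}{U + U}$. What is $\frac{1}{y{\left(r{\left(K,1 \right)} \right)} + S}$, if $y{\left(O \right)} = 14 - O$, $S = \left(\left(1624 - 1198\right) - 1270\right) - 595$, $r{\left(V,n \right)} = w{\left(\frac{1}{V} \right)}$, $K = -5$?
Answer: $- \frac{2}{2845} \approx -0.00070299$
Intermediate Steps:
$w{\left(U \right)} = \frac{1}{2 U}$
$r{\left(V,n \right)} = \frac{V}{2}$ ($r{\left(V,n \right)} = \frac{1}{2 \frac{1}{V}} = \frac{V}{2}$)
$S = -1439$ ($S = \left(\left(1624 - 1198\right) - 1270\right) - 595 = \left(426 - 1270\right) - 595 = -844 - 595 = -1439$)
$\frac{1}{y{\left(r{\left(K,1 \right)} \right)} + S} = \frac{1}{\left(14 - \frac{1}{2} \left(-5\right)\right) - 1439} = \frac{1}{\left(14 - - \frac{5}{2}\right) - 1439} = \frac{1}{\left(14 + \frac{5}{2}\right) - 1439} = \frac{1}{\frac{33}{2} - 1439} = \frac{1}{- \frac{2845}{2}} = - \frac{2}{2845}$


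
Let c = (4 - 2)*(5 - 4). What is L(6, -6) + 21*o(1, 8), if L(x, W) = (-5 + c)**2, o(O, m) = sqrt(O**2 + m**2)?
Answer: 9 + 21*sqrt(65) ≈ 178.31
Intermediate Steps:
c = 2 (c = 2*1 = 2)
L(x, W) = 9 (L(x, W) = (-5 + 2)**2 = (-3)**2 = 9)
L(6, -6) + 21*o(1, 8) = 9 + 21*sqrt(1**2 + 8**2) = 9 + 21*sqrt(1 + 64) = 9 + 21*sqrt(65)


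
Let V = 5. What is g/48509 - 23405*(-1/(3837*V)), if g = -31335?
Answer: 106838234/186129033 ≈ 0.57400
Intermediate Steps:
g/48509 - 23405*(-1/(3837*V)) = -31335/48509 - 23405/(5*(-3837)) = -31335*1/48509 - 23405/(-19185) = -31335/48509 - 23405*(-1/19185) = -31335/48509 + 4681/3837 = 106838234/186129033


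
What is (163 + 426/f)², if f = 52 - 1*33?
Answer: 12411529/361 ≈ 34381.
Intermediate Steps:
f = 19 (f = 52 - 33 = 19)
(163 + 426/f)² = (163 + 426/19)² = (3523/19)² = 12411529/361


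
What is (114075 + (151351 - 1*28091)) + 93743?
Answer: 331078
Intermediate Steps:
(114075 + (151351 - 1*28091)) + 93743 = (114075 + (151351 - 28091)) + 93743 = (114075 + 123260) + 93743 = 237335 + 93743 = 331078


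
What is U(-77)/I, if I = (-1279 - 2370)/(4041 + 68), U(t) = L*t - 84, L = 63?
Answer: 20277915/3649 ≈ 5557.1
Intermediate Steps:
U(t) = -84 + 63*t (U(t) = 63*t - 84 = -84 + 63*t)
I = -3649/4109 ≈ -0.88805
U(-77)/I = (-84 + 63*(-77))/(-3649/4109) = (-84 - 4851)*(-4109/3649) = -4935*(-4109/3649) = 20277915/3649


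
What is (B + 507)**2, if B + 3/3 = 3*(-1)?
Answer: 253009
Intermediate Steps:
B = -4 (B = -1 + 3*(-1) = -1 - 3 = -4)
(B + 507)**2 = (-4 + 507)**2 = 503**2 = 253009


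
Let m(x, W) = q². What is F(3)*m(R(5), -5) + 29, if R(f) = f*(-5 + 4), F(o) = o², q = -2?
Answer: 65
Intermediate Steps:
R(f) = -f (R(f) = f*(-1) = -f)
m(x, W) = 4 (m(x, W) = (-2)² = 4)
F(3)*m(R(5), -5) + 29 = 3²*4 + 29 = 9*4 + 29 = 36 + 29 = 65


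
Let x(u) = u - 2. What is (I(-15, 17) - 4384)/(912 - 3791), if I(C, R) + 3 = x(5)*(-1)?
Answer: 4390/2879 ≈ 1.5248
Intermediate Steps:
x(u) = -2 + u
I(C, R) = -6 (I(C, R) = -3 + (-2 + 5)*(-1) = -3 + 3*(-1) = -3 - 3 = -6)
(I(-15, 17) - 4384)/(912 - 3791) = (-6 - 4384)/(912 - 3791) = -4390/(-2879) = -4390*(-1/2879) = 4390/2879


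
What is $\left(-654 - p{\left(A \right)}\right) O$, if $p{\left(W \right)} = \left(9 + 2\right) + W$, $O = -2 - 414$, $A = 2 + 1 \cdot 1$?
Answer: $277888$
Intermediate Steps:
$A = 3$ ($A = 2 + 1 = 3$)
$O = -416$ ($O = -2 - 414 = -416$)
$p{\left(W \right)} = 11 + W$
$\left(-654 - p{\left(A \right)}\right) O = \left(-654 - \left(11 + 3\right)\right) \left(-416\right) = \left(-654 - 14\right) \left(-416\right) = \left(-668\right) \left(-416\right) = 277888$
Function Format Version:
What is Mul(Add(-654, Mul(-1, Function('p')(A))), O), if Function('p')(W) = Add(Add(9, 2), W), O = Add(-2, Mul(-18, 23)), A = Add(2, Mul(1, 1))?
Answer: 277888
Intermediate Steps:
A = 3 (A = Add(2, 1) = 3)
O = -416 (O = Add(-2, -414) = -416)
Function('p')(W) = Add(11, W)
Mul(Add(-654, Mul(-1, Function('p')(A))), O) = Mul(Add(-654, Mul(-1, Add(11, 3))), -416) = Mul(Add(-654, Mul(-1, 14)), -416) = Mul(Add(-654, -14), -416) = Mul(-668, -416) = 277888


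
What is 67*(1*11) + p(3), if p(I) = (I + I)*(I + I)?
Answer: 773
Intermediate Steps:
p(I) = 4*I**2 (p(I) = (2*I)*(2*I) = 4*I**2)
67*(1*11) + p(3) = 67*(1*11) + 4*3**2 = 67*11 + 4*9 = 737 + 36 = 773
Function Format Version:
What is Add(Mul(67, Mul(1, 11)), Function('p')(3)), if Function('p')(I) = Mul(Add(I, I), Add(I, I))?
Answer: 773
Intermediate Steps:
Function('p')(I) = Mul(4, Pow(I, 2)) (Function('p')(I) = Mul(Mul(2, I), Mul(2, I)) = Mul(4, Pow(I, 2)))
Add(Mul(67, Mul(1, 11)), Function('p')(3)) = Add(Mul(67, Mul(1, 11)), Mul(4, Pow(3, 2))) = Add(Mul(67, 11), Mul(4, 9)) = Add(737, 36) = 773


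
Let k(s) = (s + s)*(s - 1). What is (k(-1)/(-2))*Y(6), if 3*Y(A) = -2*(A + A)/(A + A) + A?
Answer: -8/3 ≈ -2.6667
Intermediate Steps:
k(s) = 2*s*(-1 + s) (k(s) = (2*s)*(-1 + s) = 2*s*(-1 + s))
Y(A) = -⅔ + A/3 (Y(A) = (-2*(A + A)/(A + A) + A)/3 = (-2*2*A/(2*A) + A)/3 = (-2*2*A*1/(2*A) + A)/3 = (-2*1 + A)/3 = (-2 + A)/3 = -⅔ + A/3)
(k(-1)/(-2))*Y(6) = ((2*(-1)*(-1 - 1))/(-2))*(-⅔ + (⅓)*6) = ((2*(-1)*(-2))*(-½))*(-⅔ + 2) = (4*(-½))*(4/3) = -2*4/3 = -8/3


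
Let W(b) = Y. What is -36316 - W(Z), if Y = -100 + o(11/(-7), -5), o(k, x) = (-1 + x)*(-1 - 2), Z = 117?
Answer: -36234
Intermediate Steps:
o(k, x) = 3 - 3*x (o(k, x) = (-1 + x)*(-3) = 3 - 3*x)
Y = -82 (Y = -100 + (3 - 3*(-5)) = -100 + (3 + 15) = -100 + 18 = -82)
W(b) = -82
-36316 - W(Z) = -36316 - 1*(-82) = -36316 + 82 = -36234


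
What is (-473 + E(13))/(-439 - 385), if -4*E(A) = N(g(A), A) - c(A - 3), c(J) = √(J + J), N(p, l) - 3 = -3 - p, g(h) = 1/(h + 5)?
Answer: 34055/59328 - √5/1648 ≈ 0.57266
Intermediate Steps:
g(h) = 1/(5 + h)
N(p, l) = -p (N(p, l) = 3 + (-3 - p) = -p)
c(J) = √2*√J (c(J) = √(2*J) = √2*√J)
E(A) = 1/(4*(5 + A)) + √2*√(-3 + A)/4 (E(A) = -(-1/(5 + A) - √2*√(A - 3))/4 = -(-1/(5 + A) - √2*√(-3 + A))/4 = 1/(4*(5 + A)) + √2*√(-3 + A)/4)
(-473 + E(13))/(-439 - 385) = (-473 + (¼ + √(-6 + 2*13)*(5 + 13)/4)/(5 + 13))/(-439 - 385) = (-473 + (¼ + (¼)*√(-6 + 26)*18)/18)/(-824) = (-473 + (¼ + (¼)*√20*18)/18)*(-1/824) = (-473 + (¼ + (¼)*(2*√5)*18)/18)*(-1/824) = (-473 + (¼ + 9*√5)/18)*(-1/824) = (-473 + (1/72 + √5/2))*(-1/824) = (-34055/72 + √5/2)*(-1/824) = 34055/59328 - √5/1648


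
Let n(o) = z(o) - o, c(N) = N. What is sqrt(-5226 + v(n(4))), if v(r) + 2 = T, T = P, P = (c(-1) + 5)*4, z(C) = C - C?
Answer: 2*I*sqrt(1303) ≈ 72.194*I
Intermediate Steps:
z(C) = 0
P = 16 (P = (-1 + 5)*4 = 4*4 = 16)
T = 16
n(o) = -o (n(o) = 0 - o = -o)
v(r) = 14 (v(r) = -2 + 16 = 14)
sqrt(-5226 + v(n(4))) = sqrt(-5226 + 14) = sqrt(-5212) = 2*I*sqrt(1303)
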